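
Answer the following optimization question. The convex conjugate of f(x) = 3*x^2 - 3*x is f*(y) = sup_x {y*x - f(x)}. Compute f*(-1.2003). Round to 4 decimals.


f*(y) = sup_x {y*x - a*x^2 - b*x} = sup_x {(y-b)*x - a*x^2}
FOC: (y - b) - 2a*x = 0 => x* = (y - b)/(2a)
x* = (-1.2003 + 3)/(2*3) = 0.3
f*(-1.2003) = (y-b)^2/(4a) = (-1.2003 + 3)^2/(4*3)
= 3.2389/12 = 0.2699


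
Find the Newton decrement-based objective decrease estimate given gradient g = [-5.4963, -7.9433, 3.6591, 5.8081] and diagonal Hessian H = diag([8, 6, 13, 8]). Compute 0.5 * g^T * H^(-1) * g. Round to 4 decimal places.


Step 1: H is diagonal, so H^(-1) * g = [-0.687, -1.3239, 0.2815, 0.726].
Step 2: g^T H^(-1) g = sum_i g_i^2 / H_ii
  = (-5.4963)^2/8 + (-7.9433)^2/6 + (3.6591)^2/13 + (5.8081)^2/8
  = 3.7762 + 10.516 + 1.0299 + 4.2168 = 19.5388
Step 3: Objective decrease = 0.5 * g^T H^(-1) g = 9.7694


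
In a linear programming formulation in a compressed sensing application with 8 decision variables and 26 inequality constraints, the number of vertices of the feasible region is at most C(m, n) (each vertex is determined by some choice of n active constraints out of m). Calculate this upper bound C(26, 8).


Each vertex corresponds to some choice of n active constraints out of m, so the number of vertices is at most C(m, n) = m! / (n!(m-n)!).
m = 26, n = 8
Numerator: 26 * 25 * 24 * 23 * 22 * 21 * 20 * 19
Denominator: 8! = 40320
C(26, 8) = 1562275


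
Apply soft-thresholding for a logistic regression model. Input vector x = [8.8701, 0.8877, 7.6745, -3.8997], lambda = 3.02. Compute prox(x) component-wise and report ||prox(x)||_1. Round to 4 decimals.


Soft-thresholding with lambda = 3.02:
prox(8.8701) = sign(8.8701)*max(|8.8701| - 3.02, 0) = 5.8501
prox(0.8877) = sign(0.8877)*max(|0.8877| - 3.02, 0) = 0.0
prox(7.6745) = sign(7.6745)*max(|7.6745| - 3.02, 0) = 4.6545
prox(-3.8997) = sign(-3.8997)*max(|-3.8997| - 3.02, 0) = -0.8797
prox(x) = [5.8501, 0.0, 4.6545, -0.8797]
||prox(x)||_1 = 5.8501 + 0.0 + 4.6545 + 0.8797 = 11.3843


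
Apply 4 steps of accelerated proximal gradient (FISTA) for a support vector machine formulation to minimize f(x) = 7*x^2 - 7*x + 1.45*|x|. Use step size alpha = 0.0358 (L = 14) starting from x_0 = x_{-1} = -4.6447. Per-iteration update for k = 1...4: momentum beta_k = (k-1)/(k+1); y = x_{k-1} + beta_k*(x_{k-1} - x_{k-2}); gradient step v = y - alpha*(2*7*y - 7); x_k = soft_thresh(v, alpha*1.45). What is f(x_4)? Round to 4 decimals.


FISTA on f(x) = 7*x^2 - 7*x + 1.45*|x|
L = 14, alpha = 0.0358
Iteration 1: beta = 0.0, y = -4.6447 + 0.0*(-4.6447 + 4.6447) = -4.6447
  grad(y) = -72.0258, v = y - alpha*grad = -2.0662
  prox(v) = soft_thresh(-2.0662, 0.0519) = -2.0143
Iteration 2: beta = 0.3333, y = -2.0143 + 0.3333*(-2.0143 + 4.6447) = -1.1375
  grad(y) = -22.9244, v = y - alpha*grad = -0.3168
  prox(v) = soft_thresh(-0.3168, 0.0519) = -0.2649
Iteration 3: beta = 0.5, y = -0.2649 + 0.5*(-0.2649 + 2.0143) = 0.6099
  grad(y) = 1.538, v = y - alpha*grad = 0.5548
  prox(v) = soft_thresh(0.5548, 0.0519) = 0.5029
Iteration 4: beta = 0.6, y = 0.5029 + 0.6*(0.5029 + 0.2649) = 0.9635
  grad(y) = 6.4894, v = y - alpha*grad = 0.7312
  prox(v) = soft_thresh(0.7312, 0.0519) = 0.6793
f(x_4) = 7*0.6793^2 - 7*0.6793 + 1.45*|0.6793| = -0.54


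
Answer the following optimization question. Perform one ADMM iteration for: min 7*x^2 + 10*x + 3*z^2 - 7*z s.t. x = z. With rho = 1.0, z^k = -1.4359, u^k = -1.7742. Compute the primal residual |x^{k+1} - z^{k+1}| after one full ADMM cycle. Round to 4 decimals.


ADMM iteration with rho = 1.0, z^k = -1.4359, u^k = -1.7742
Step 1: x-update.
Minimize 7*x^2 + 10*x + (1.0/2)*(x + 1.4359 - 1.7742)^2
FOC: (2*7 + 1.0)*x = -10 + 1.0*(-1.4359 + 1.7742)
x^{k+1} = -0.6441
Step 2: z-update.
Minimize 3*z^2 - 7*z + (1.0/2)*(-0.6441 - z - 1.7742)^2
FOC: (2*3 + 1.0)*z = 7 + 1.0*(-0.6441 - 1.7742)
z^{k+1} = 0.6545
Step 3: u-update.
u^{k+1} = -1.7742 - 0.6441 - 0.6545 = -3.0728
Step 4: Primal residual = |-0.6441 - 0.6545| = 1.2986


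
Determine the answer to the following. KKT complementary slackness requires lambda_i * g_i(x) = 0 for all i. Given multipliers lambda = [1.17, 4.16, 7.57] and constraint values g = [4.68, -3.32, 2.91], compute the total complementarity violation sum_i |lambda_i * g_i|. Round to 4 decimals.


KKT complementary slackness check:
lambda_1 * g_1 = 1.17 * 4.68 = 5.4756
lambda_2 * g_2 = 4.16 * -3.32 = -13.8112
lambda_3 * g_3 = 7.57 * 2.91 = 22.0287
Total violation = 5.4756 + 13.8112 + 22.0287 = 41.3155


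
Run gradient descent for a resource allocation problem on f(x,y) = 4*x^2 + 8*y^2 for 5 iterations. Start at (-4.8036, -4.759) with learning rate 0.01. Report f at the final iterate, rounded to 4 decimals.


Gradient descent on f(x,y) = 4*x^2 + 8*y^2.
Starting point: (-4.8036, -4.759), alpha = 0.01
Step 1: grad_x = 2*4*-4.8036 = -38.4288, grad_y = 2*8*-4.759 = -76.144
  x_1 = -4.8036 - 0.01*-38.4288 = -4.4193
  y_1 = -4.759 - 0.01*-76.144 = -3.9976
Step 2: grad_x = 2*4*-4.4193 = -35.3545, grad_y = 2*8*-3.9976 = -63.961
  x_2 = -4.4193 - 0.01*-35.3545 = -4.0658
  y_2 = -3.9976 - 0.01*-63.961 = -3.358
Step 3: grad_x = 2*4*-4.0658 = -32.5261, grad_y = 2*8*-3.358 = -53.7272
  x_3 = -4.0658 - 0.01*-32.5261 = -3.7405
  y_3 = -3.358 - 0.01*-53.7272 = -2.8207
Step 4: grad_x = 2*4*-3.7405 = -29.924, grad_y = 2*8*-2.8207 = -45.1309
  x_4 = -3.7405 - 0.01*-29.924 = -3.4413
  y_4 = -2.8207 - 0.01*-45.1309 = -2.3694
Step 5: grad_x = 2*4*-3.4413 = -27.5301, grad_y = 2*8*-2.3694 = -37.9099
  x_5 = -3.4413 - 0.01*-27.5301 = -3.166
  y_5 = -2.3694 - 0.01*-37.9099 = -1.9903
f(-3.166, -1.9903) = 4*(-3.166)^2 + 8*(-1.9903)^2 = 71.7827


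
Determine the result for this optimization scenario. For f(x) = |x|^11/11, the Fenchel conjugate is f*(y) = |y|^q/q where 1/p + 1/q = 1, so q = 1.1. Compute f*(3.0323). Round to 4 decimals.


The conjugate exponent q satisfies 1/p + 1/q = 1.
p = 11, so q = 11/(11 - 1) = 1.1
|y|^q = 3.0323^1.1 = 3.388
f*(3.0323) = 3.388 / 1.1 = 3.08


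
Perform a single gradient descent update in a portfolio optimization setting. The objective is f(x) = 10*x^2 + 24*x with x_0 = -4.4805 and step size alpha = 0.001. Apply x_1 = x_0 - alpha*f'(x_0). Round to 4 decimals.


We compute the gradient at x_0 and apply the update.
f'(x) = 20*x + 24
f'(-4.4805) = 20*-4.4805 + 24 = -65.61
x_1 = -4.4805 - 0.001*-65.61 = -4.4149


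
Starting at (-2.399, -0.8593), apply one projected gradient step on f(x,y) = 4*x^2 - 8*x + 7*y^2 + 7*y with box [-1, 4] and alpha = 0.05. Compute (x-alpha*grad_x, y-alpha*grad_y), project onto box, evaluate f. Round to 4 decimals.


Step 1: Compute gradient at (-2.399, -0.8593).
grad_x = 2*4*-2.399 - 8 = -27.192
grad_y = 2*7*-0.8593 + 7 = -5.0302
Step 2: Gradient step.
x_raw = -2.399 - 0.05*-27.192 = -1.0394
y_raw = -0.8593 - 0.05*-5.0302 = -0.6078
Step 3: Project onto [-1, 4].
x_proj = clip(-1.0394) = -1.0
y_proj = clip(-0.6078) = -0.6078
Step 4: Evaluate f.
f(-1.0, -0.6078) = 10.3313


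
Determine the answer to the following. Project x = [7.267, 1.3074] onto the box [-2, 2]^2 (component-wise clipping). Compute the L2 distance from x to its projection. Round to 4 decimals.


Project each component onto [-2, 2].
clip(7.267) = 2.0, clip(1.3074) = 1.3074
Projection = [2.0, 1.3074]
Squared diffs: [27.7413, 0.0]
Distance = sqrt(27.7413) = 5.267


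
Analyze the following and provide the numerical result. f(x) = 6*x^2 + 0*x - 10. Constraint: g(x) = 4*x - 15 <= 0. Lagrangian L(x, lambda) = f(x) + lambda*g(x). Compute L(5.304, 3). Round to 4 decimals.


Step 1: Evaluate f(x).
f(5.304) = 6*5.304^2 + 0*5.304 - 10 = 158.7945
Step 2: Evaluate g(x).
g(5.304) = 4*5.304 - 15 = 6.216
Step 3: Compute Lagrangian.
L = 158.7945 + 3*6.216 = 177.4425


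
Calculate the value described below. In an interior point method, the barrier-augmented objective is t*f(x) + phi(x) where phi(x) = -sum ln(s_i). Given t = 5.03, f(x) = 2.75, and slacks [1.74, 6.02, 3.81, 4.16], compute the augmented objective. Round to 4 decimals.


Step 1: Compute log-barrier.
ln values: [0.5539, 1.7951, 1.3376, 1.4255]
phi = -(0.5539 + 1.7951 + 1.3376 + 1.4255) = -5.1121
Step 2: Compute augmented objective.
t*f(x) = 5.03*2.75 = 13.8325
Total = 13.8325 - 5.1121 = 8.7204


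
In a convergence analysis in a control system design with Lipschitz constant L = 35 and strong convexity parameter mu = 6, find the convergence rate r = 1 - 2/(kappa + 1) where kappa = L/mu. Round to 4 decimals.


Step 1: Compute the condition number.
kappa = L/mu = 35/6 = 5.8333
Step 2: Compute the convergence rate.
r = 1 - 2/(kappa + 1) = 1 - 2*mu/(L + mu) = (L - mu)/(L + mu) = 29/41 = 0.7073


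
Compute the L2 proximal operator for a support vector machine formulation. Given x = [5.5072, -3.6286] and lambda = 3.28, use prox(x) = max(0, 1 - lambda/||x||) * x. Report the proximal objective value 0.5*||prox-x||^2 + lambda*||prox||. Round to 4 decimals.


Step 1: Compute ||x||.
||x|| = 6.5951
Step 2: Compute scaling factor.
scale = max(0, 1 - 3.28/6.5951) = 0.5027
Step 3: prox(x) = [2.7683, -1.824]
||prox(x)|| = 3.3151
Step 4: Proximal objective.
0.5*||prox-x||^2 = 5.3792
lambda*||prox|| = 10.8735
Total = 16.2529


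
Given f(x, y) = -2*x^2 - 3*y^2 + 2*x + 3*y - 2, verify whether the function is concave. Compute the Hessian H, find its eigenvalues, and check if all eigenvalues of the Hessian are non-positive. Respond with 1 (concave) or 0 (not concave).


The Hessian of f(x,y) = -2*x^2 - 3*y^2 + 2*x + 3*y - 2 is:
H = [[-4, 0], [0, -6]]
Trace = -4 - 6 = -10
Determinant = -4*-6 - (0)^2 = 24
Discriminant = (-10)^2 - 4*24 = 4.0
Eigenvalues: lambda_1 = -6.0, lambda_2 = -4.0
The function is concave.

1


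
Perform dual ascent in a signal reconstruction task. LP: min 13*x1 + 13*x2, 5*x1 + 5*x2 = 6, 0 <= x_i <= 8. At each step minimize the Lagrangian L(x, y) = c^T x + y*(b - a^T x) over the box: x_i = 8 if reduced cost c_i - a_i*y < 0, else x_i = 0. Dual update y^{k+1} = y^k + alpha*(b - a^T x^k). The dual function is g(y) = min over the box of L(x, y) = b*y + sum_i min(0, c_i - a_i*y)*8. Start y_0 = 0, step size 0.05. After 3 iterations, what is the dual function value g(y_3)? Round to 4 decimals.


Dual ascent for LP: min 13*x1 + 13*x2, 5*x1 + 5*x2 = 6, 0 <= x_i <= 8
Step 1: y^k = 0.0, reduced costs: (13.0, 13.0)
  x^k = (0.0, 0.0), subgradient = b - a^T x = 6.0
  y^{k+1} = 0.0 + 0.05*6.0 = 0.3
Step 2: y^k = 0.3, reduced costs: (11.5, 11.5)
  x^k = (0.0, 0.0), subgradient = b - a^T x = 6.0
  y^{k+1} = 0.3 + 0.05*6.0 = 0.6
Step 3: y^k = 0.6, reduced costs: (10.0, 10.0)
  x^k = (0.0, 0.0), subgradient = b - a^T x = 6.0
  y^{k+1} = 0.6 + 0.05*6.0 = 0.9
Dual objective at y_3 = 0.9: reduced costs (8.5, 8.5), box minimizer x = (0.0, 0.0)
g(y_3) = b*y + (c1 - a1*y)*x1 + (c2 - a2*y)*x2 = 6*0.9 + 8.5*0.0 + 8.5*0.0 = 5.4 + 0.0 + 0.0 = 5.4


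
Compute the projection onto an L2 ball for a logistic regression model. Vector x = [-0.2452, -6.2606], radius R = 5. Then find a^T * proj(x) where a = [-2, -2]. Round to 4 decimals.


Step 1: Compute ||x|| (intermediates to 6 decimals).
||x|| = sqrt((-0.2452)^2 + (-6.2606)^2) = 6.2654
Step 2: Project.
Since ||x|| > R, scale = R/||x|| = 5/6.2654 = 0.798034, proj(x) = scale * x
proj(x) = [-0.195678, -4.996172]
Step 3: Dot product.
a^T * proj(x) = -2*(-0.195678) - 2*(-4.996172) = 10.3837


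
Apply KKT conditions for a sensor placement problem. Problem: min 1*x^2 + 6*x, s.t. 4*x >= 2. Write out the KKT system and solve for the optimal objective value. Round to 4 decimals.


Step 1: Try lambda = 0 (constraint inactive).
x_unc = -6/(2*1) = -3.0
Check: 4*-3.0 = -12.0 < 2 -- violated!
Step 2: Constraint must be active: 4*x = 2
x* = 2/4 = 0.5
lambda = (2*1*0.5 + 6)/4 = 1.75
Step 3: Compute optimal value.
f(x*) = 1*0.5^2 + 6*0.5 = 3.25


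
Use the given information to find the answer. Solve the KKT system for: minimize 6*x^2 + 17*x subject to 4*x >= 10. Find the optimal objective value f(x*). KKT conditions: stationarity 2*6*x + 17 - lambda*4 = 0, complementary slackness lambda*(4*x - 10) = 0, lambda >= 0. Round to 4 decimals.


Step 1: Try lambda = 0 (constraint inactive).
x_unc = -17/(2*6) = -1.4167
Check: 4*-1.4167 = -5.6668 < 10 -- violated!
Step 2: Constraint must be active: 4*x = 10
x* = 10/4 = 2.5
lambda = (2*6*2.5 + 17)/4 = 11.75
Step 3: Compute optimal value.
f(x*) = 6*2.5^2 + 17*2.5 = 80.0


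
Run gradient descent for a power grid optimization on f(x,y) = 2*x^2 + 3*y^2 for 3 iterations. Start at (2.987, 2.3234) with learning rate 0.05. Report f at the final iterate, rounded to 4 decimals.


Gradient descent on f(x,y) = 2*x^2 + 3*y^2.
Starting point: (2.987, 2.3234), alpha = 0.05
Step 1: grad_x = 2*2*2.987 = 11.948, grad_y = 2*3*2.3234 = 13.9404
  x_1 = 2.987 - 0.05*11.948 = 2.3896
  y_1 = 2.3234 - 0.05*13.9404 = 1.6264
Step 2: grad_x = 2*2*2.3896 = 9.5584, grad_y = 2*3*1.6264 = 9.7583
  x_2 = 2.3896 - 0.05*9.5584 = 1.9117
  y_2 = 1.6264 - 0.05*9.7583 = 1.1385
Step 3: grad_x = 2*2*1.9117 = 7.6467, grad_y = 2*3*1.1385 = 6.8308
  x_3 = 1.9117 - 0.05*7.6467 = 1.5293
  y_3 = 1.1385 - 0.05*6.8308 = 0.7969
f(1.5293, 0.7969) = 2*1.5293^2 + 3*0.7969^2 = 6.5831


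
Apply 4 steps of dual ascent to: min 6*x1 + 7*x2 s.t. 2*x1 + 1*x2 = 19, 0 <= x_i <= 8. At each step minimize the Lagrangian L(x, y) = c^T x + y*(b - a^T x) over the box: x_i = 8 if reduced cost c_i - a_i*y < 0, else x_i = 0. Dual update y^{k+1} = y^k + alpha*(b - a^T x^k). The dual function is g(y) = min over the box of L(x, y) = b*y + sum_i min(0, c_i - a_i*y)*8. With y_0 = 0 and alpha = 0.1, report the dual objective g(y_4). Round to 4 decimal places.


Dual ascent for LP: min 6*x1 + 7*x2, 2*x1 + 1*x2 = 19, 0 <= x_i <= 8
Step 1: y^k = 0.0, reduced costs: (6.0, 7.0)
  x^k = (0.0, 0.0), subgradient = b - a^T x = 19.0
  y^{k+1} = 0.0 + 0.1*19.0 = 1.9
Step 2: y^k = 1.9, reduced costs: (2.2, 5.1)
  x^k = (0.0, 0.0), subgradient = b - a^T x = 19.0
  y^{k+1} = 1.9 + 0.1*19.0 = 3.8
Step 3: y^k = 3.8, reduced costs: (-1.6, 3.2)
  x^k = (8.0, 0.0), subgradient = b - a^T x = 3.0
  y^{k+1} = 3.8 + 0.1*3.0 = 4.1
Step 4: y^k = 4.1, reduced costs: (-2.2, 2.9)
  x^k = (8.0, 0.0), subgradient = b - a^T x = 3.0
  y^{k+1} = 4.1 + 0.1*3.0 = 4.4
Dual objective at y_4 = 4.4: reduced costs (-2.8, 2.6), box minimizer x = (8.0, 0.0)
g(y_4) = b*y + (c1 - a1*y)*x1 + (c2 - a2*y)*x2 = 19*4.4 + (-2.8)*8.0 + 2.6*0.0 = 83.6 - 22.4 + 0.0 = 61.2


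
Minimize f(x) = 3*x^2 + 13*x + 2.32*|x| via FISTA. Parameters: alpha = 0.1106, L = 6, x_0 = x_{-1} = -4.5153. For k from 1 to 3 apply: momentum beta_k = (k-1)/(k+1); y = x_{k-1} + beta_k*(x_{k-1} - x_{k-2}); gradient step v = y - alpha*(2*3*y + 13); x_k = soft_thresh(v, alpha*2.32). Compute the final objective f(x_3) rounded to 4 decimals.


FISTA on f(x) = 3*x^2 + 13*x + 2.32*|x|
L = 6, alpha = 0.1106
Iteration 1: beta = 0.0, y = -4.5153 + 0.0*(-4.5153 + 4.5153) = -4.5153
  grad(y) = -14.0918, v = y - alpha*grad = -2.9567
  prox(v) = soft_thresh(-2.9567, 0.2566) = -2.7002
Iteration 2: beta = 0.3333, y = -2.7002 + 0.3333*(-2.7002 + 4.5153) = -2.0951
  grad(y) = 0.4294, v = y - alpha*grad = -2.1426
  prox(v) = soft_thresh(-2.1426, 0.2566) = -1.886
Iteration 3: beta = 0.5, y = -1.886 + 0.5*(-1.886 + 2.7002) = -1.4789
  grad(y) = 4.1264, v = y - alpha*grad = -1.9353
  prox(v) = soft_thresh(-1.9353, 0.2566) = -1.6787
f(x_3) = 3*(-1.6787)^2 + 13*(-1.6787) + 2.32*|-1.6787| = -9.4744


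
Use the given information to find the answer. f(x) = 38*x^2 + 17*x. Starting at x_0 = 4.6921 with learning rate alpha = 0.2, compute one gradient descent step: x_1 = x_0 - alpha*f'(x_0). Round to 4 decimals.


We compute the gradient at x_0 and apply the update.
f'(x) = 76*x + 17
f'(4.6921) = 76*4.6921 + 17 = 373.5996
x_1 = 4.6921 - 0.2*373.5996 = -70.0278


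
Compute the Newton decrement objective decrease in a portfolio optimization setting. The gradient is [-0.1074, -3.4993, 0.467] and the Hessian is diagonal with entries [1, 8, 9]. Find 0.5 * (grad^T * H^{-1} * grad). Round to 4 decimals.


Step 1: H is diagonal, so H^(-1) * g = [-0.1074, -0.4374, 0.0519].
Step 2: g^T H^(-1) g = sum_i g_i^2 / H_ii
  = (-0.1074)^2/1 + (-3.4993)^2/8 + (0.467)^2/9
  = 0.0115 + 1.5306 + 0.0242 = 1.5664
Step 3: Objective decrease = 0.5 * g^T H^(-1) g = 0.7832


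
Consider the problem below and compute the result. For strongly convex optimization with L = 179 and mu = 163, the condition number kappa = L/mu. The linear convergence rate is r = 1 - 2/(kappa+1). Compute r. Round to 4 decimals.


Step 1: Compute the condition number.
kappa = L/mu = 179/163 = 1.0982
Step 2: Compute the convergence rate.
r = 1 - 2/(kappa + 1) = 1 - 2*mu/(L + mu) = (L - mu)/(L + mu) = 16/342 = 0.0468


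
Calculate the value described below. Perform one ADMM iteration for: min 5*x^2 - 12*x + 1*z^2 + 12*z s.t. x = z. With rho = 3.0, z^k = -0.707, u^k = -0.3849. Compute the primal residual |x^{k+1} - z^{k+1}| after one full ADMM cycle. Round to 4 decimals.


ADMM iteration with rho = 3.0, z^k = -0.707, u^k = -0.3849
Step 1: x-update.
Minimize 5*x^2 - 12*x + (3.0/2)*(x + 0.707 - 0.3849)^2
FOC: (2*5 + 3.0)*x = 12 + 3.0*(-0.707 + 0.3849)
x^{k+1} = 0.8487
Step 2: z-update.
Minimize 1*z^2 + 12*z + (3.0/2)*(0.8487 - z - 0.3849)^2
FOC: (2*1 + 3.0)*z = -12 + 3.0*(0.8487 - 0.3849)
z^{k+1} = -2.1217
Step 3: u-update.
u^{k+1} = -0.3849 + 0.8487 + 2.1217 = 2.5855
Step 4: Primal residual = |0.8487 + 2.1217| = 2.9704


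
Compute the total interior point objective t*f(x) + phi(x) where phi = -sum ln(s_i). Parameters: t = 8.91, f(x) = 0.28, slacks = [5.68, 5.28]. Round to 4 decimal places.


Step 1: Compute log-barrier.
ln values: [1.737, 1.6639]
phi = -(1.737 + 1.6639) = -3.4009
Step 2: Compute augmented objective.
t*f(x) = 8.91*0.28 = 2.4948
Total = 2.4948 - 3.4009 = -0.9061


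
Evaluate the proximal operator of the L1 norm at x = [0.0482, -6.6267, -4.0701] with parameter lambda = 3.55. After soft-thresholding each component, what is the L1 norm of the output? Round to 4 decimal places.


Soft-thresholding with lambda = 3.55:
prox(0.0482) = sign(0.0482)*max(|0.0482| - 3.55, 0) = 0.0
prox(-6.6267) = sign(-6.6267)*max(|-6.6267| - 3.55, 0) = -3.0767
prox(-4.0701) = sign(-4.0701)*max(|-4.0701| - 3.55, 0) = -0.5201
prox(x) = [0.0, -3.0767, -0.5201]
||prox(x)||_1 = 0.0 + 3.0767 + 0.5201 = 3.5968


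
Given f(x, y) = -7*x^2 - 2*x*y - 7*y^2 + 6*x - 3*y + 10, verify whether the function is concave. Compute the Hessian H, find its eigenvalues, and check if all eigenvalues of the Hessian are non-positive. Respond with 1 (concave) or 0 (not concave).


The Hessian of f(x,y) = -7*x^2 - 2*x*y - 7*y^2 + 6*x - 3*y + 10 is:
H = [[-14, -2], [-2, -14]]
Trace = -14 - 14 = -28
Determinant = -14*-14 - (-2)^2 = 192
Discriminant = (-28)^2 - 4*192 = 16.0
Eigenvalues: lambda_1 = -16.0, lambda_2 = -12.0
The function is concave.

1


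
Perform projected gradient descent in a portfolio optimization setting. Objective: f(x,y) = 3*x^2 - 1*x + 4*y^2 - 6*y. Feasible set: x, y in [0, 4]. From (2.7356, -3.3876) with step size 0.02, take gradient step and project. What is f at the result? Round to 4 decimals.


Step 1: Compute gradient at (2.7356, -3.3876).
grad_x = 2*3*2.7356 - 1 = 15.4136
grad_y = 2*4*-3.3876 - 6 = -33.1008
Step 2: Gradient step.
x_raw = 2.7356 - 0.02*15.4136 = 2.4273
y_raw = -3.3876 - 0.02*-33.1008 = -2.7256
Step 3: Project onto [0, 4].
x_proj = clip(2.4273) = 2.4273
y_proj = clip(-2.7256) = 0.0
Step 4: Evaluate f.
f(2.4273, 0.0) = 15.2484


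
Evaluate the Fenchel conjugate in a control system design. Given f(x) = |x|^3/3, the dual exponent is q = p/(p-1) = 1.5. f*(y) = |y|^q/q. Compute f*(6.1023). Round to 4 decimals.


The conjugate exponent q satisfies 1/p + 1/q = 1.
p = 3, so q = 3/(3 - 1) = 1.5
|y|^q = 6.1023^1.5 = 15.0744
f*(6.1023) = 15.0744 / 1.5 = 10.0496


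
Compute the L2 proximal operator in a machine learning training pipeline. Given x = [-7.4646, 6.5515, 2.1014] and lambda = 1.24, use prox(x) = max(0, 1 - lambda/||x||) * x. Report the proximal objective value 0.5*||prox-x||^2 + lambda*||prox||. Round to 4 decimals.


Step 1: Compute ||x||.
||x|| = 10.1518
Step 2: Compute scaling factor.
scale = max(0, 1 - 1.24/10.1518) = 0.8779
Step 3: prox(x) = [-6.5528, 5.7513, 1.8447]
||prox(x)|| = 8.9118
Step 4: Proximal objective.
0.5*||prox-x||^2 = 0.7688
lambda*||prox|| = 11.0506
Total = 11.8194


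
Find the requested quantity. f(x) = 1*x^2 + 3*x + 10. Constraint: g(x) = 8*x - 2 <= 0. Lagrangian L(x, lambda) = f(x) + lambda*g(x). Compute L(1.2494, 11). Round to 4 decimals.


Step 1: Evaluate f(x).
f(1.2494) = 1*1.2494^2 + 3*1.2494 + 10 = 15.3092
Step 2: Evaluate g(x).
g(1.2494) = 8*1.2494 - 2 = 7.9952
Step 3: Compute Lagrangian.
L = 15.3092 + 11*7.9952 = 103.2564


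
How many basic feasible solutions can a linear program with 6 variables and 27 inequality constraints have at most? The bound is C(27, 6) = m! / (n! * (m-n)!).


Each vertex corresponds to some choice of n active constraints out of m, so the number of vertices is at most C(m, n) = m! / (n!(m-n)!).
m = 27, n = 6
Numerator: 27 * 26 * 25 * 24 * 23 * 22
Denominator: 6! = 720
C(27, 6) = 296010


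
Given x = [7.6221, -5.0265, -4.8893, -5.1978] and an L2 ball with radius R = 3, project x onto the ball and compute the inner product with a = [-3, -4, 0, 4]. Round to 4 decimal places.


Step 1: Compute ||x|| (intermediates to 6 decimals).
||x|| = sqrt(7.6221^2 + (-5.0265)^2 + (-4.8893)^2 + (-5.1978)^2) = 11.588118
Step 2: Project.
Since ||x|| > R, scale = R/||x|| = 3/11.588118 = 0.258886, proj(x) = scale * x
proj(x) = [1.973255, -1.30129, -1.265771, -1.345638]
Step 3: Dot product.
a^T * proj(x) = -3*1.973255 - 4*(-1.30129) + 0*(-1.265771) + 4*(-1.345638) = -6.0972


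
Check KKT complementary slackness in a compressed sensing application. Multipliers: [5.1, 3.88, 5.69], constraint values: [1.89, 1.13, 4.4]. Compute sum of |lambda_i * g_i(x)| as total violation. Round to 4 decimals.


KKT complementary slackness check:
lambda_1 * g_1 = 5.1 * 1.89 = 9.639
lambda_2 * g_2 = 3.88 * 1.13 = 4.3844
lambda_3 * g_3 = 5.69 * 4.4 = 25.036
Total violation = 9.639 + 4.3844 + 25.036 = 39.0594


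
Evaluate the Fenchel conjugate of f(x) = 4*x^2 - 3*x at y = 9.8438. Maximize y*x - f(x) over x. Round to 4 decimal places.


f*(y) = sup_x {y*x - a*x^2 - b*x} = sup_x {(y-b)*x - a*x^2}
FOC: (y - b) - 2a*x = 0 => x* = (y - b)/(2a)
x* = (9.8438 + 3)/(2*4) = 1.6055
f*(9.8438) = (y-b)^2/(4a) = (9.8438 + 3)^2/(4*4)
= 164.9632/16 = 10.3102


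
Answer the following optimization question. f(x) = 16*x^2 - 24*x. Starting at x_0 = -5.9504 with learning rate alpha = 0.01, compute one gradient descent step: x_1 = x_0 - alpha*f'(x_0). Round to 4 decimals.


We compute the gradient at x_0 and apply the update.
f'(x) = 32*x - 24
f'(-5.9504) = 32*-5.9504 - 24 = -214.4128
x_1 = -5.9504 - 0.01*-214.4128 = -3.8063


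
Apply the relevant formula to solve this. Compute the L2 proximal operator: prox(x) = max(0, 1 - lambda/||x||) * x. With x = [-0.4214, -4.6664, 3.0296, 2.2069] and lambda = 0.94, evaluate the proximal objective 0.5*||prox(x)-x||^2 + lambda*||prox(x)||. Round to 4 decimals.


Step 1: Compute ||x||.
||x|| = 6.0001
Step 2: Compute scaling factor.
scale = max(0, 1 - 0.94/6.0001) = 0.8433
Step 3: prox(x) = [-0.3554, -3.9353, 2.555, 1.8612]
||prox(x)|| = 5.0601
Step 4: Proximal objective.
0.5*||prox-x||^2 = 0.4418
lambda*||prox|| = 4.7565
Total = 5.1983


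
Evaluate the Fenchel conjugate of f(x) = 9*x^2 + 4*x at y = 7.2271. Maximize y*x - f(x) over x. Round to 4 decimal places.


f*(y) = sup_x {y*x - a*x^2 - b*x} = sup_x {(y-b)*x - a*x^2}
FOC: (y - b) - 2a*x = 0 => x* = (y - b)/(2a)
x* = (7.2271 - 4)/(2*9) = 0.1793
f*(7.2271) = (y-b)^2/(4a) = (7.2271 - 4)^2/(4*9)
= 10.4142/36 = 0.2893


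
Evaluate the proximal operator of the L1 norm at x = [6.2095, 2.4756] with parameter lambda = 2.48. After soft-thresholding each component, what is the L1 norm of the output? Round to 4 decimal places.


Soft-thresholding with lambda = 2.48:
prox(6.2095) = sign(6.2095)*max(|6.2095| - 2.48, 0) = 3.7295
prox(2.4756) = sign(2.4756)*max(|2.4756| - 2.48, 0) = 0.0
prox(x) = [3.7295, 0.0]
||prox(x)||_1 = 3.7295 + 0.0 = 3.7295


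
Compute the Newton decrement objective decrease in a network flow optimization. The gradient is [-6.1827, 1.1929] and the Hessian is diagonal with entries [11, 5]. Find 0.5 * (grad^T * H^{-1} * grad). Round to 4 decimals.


Step 1: H is diagonal, so H^(-1) * g = [-0.5621, 0.2386].
Step 2: g^T H^(-1) g = sum_i g_i^2 / H_ii
  = (-6.1827)^2/11 + (1.1929)^2/5
  = 3.4751 + 0.2846 = 3.7597
Step 3: Objective decrease = 0.5 * g^T H^(-1) g = 1.8798


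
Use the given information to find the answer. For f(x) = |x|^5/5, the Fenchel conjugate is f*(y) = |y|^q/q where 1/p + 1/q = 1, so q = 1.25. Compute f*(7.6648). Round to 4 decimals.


The conjugate exponent q satisfies 1/p + 1/q = 1.
p = 5, so q = 5/(5 - 1) = 1.25
|y|^q = 7.6648^1.25 = 12.7534
f*(7.6648) = 12.7534 / 1.25 = 10.2027


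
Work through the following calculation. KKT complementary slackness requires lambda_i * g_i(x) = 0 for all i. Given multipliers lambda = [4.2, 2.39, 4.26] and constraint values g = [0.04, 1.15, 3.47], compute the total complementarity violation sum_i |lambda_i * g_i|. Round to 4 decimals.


KKT complementary slackness check:
lambda_1 * g_1 = 4.2 * 0.04 = 0.168
lambda_2 * g_2 = 2.39 * 1.15 = 2.7485
lambda_3 * g_3 = 4.26 * 3.47 = 14.7822
Total violation = 0.168 + 2.7485 + 14.7822 = 17.6987


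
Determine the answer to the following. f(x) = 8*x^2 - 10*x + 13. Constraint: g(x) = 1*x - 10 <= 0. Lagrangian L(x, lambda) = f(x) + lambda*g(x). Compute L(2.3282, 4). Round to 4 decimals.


Step 1: Evaluate f(x).
f(2.3282) = 8*2.3282^2 - 10*2.3282 + 13 = 33.0821
Step 2: Evaluate g(x).
g(2.3282) = 1*2.3282 - 10 = -7.6718
Step 3: Compute Lagrangian.
L = 33.0821 + 4*-7.6718 = 2.3949


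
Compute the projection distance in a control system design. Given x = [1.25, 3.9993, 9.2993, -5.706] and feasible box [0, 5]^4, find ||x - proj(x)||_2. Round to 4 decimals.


Project each component onto [0, 5].
clip(1.25) = 1.25, clip(3.9993) = 3.9993, clip(9.2993) = 5.0, clip(-5.706) = 0.0
Projection = [1.25, 3.9993, 5.0, 0.0]
Squared diffs: [0.0, 0.0, 18.484, 32.5584]
Distance = sqrt(51.0424) = 7.1444


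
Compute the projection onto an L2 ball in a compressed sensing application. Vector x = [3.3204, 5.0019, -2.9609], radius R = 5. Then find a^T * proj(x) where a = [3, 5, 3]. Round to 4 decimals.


Step 1: Compute ||x|| (intermediates to 6 decimals).
||x|| = sqrt(3.3204^2 + 5.0019^2 + (-2.9609)^2) = 6.694101
Step 2: Project.
Since ||x|| > R, scale = R/||x|| = 5/6.694101 = 0.746926, proj(x) = scale * x
proj(x) = [2.480093, 3.736049, -2.211573]
Step 3: Dot product.
a^T * proj(x) = 3*2.480093 + 5*3.736049 + 3*(-2.211573) = 19.4858


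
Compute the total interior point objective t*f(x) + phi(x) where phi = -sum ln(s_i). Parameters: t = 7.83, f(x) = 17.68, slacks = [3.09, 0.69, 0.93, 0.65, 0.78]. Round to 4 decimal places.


Step 1: Compute log-barrier.
ln values: [1.1282, -0.3711, -0.0726, -0.4308, -0.2485]
phi = -(1.1282 - 0.3711 - 0.0726 - 0.4308 - 0.2485) = -0.0053
Step 2: Compute augmented objective.
t*f(x) = 7.83*17.68 = 138.4344
Total = 138.4344 - 0.0053 = 138.4291


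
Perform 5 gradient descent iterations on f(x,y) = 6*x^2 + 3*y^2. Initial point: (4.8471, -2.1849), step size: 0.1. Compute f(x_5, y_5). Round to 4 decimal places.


Gradient descent on f(x,y) = 6*x^2 + 3*y^2.
Starting point: (4.8471, -2.1849), alpha = 0.1
Step 1: grad_x = 2*6*4.8471 = 58.1652, grad_y = 2*3*-2.1849 = -13.1094
  x_1 = 4.8471 - 0.1*58.1652 = -0.9694
  y_1 = -2.1849 - 0.1*-13.1094 = -0.874
Step 2: grad_x = 2*6*-0.9694 = -11.633, grad_y = 2*3*-0.874 = -5.2438
  x_2 = -0.9694 - 0.1*-11.633 = 0.1939
  y_2 = -0.874 - 0.1*-5.2438 = -0.3496
Step 3: grad_x = 2*6*0.1939 = 2.3266, grad_y = 2*3*-0.3496 = -2.0975
  x_3 = 0.1939 - 0.1*2.3266 = -0.0388
  y_3 = -0.3496 - 0.1*-2.0975 = -0.1398
Step 4: grad_x = 2*6*-0.0388 = -0.4653, grad_y = 2*3*-0.1398 = -0.839
  x_4 = -0.0388 - 0.1*-0.4653 = 0.0078
  y_4 = -0.1398 - 0.1*-0.839 = -0.0559
Step 5: grad_x = 2*6*0.0078 = 0.0931, grad_y = 2*3*-0.0559 = -0.3356
  x_5 = 0.0078 - 0.1*0.0931 = -0.0016
  y_5 = -0.0559 - 0.1*-0.3356 = -0.0224
f(-0.0016, -0.0224) = 6*(-0.0016)^2 + 3*(-0.0224)^2 = 0.0015


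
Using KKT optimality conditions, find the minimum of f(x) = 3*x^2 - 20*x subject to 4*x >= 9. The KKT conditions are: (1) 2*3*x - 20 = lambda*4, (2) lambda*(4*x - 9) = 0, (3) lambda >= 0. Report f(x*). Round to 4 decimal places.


Step 1: Try lambda = 0 (constraint inactive).
Stationarity: 2*3*x - 20 = 0
x* = 20/(2*3) = 10/3 = 3.3333 (rounded; the exact value 10/3 is used below)
Check constraint: 4*3.3333 = 13.3332 >= 9 -- satisfied.
Step 2: Compute optimal value.
f(x*) = 3*(10/3)^2 - 20*(10/3) = -33.3333


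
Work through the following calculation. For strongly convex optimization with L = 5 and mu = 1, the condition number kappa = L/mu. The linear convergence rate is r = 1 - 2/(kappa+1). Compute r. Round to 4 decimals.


Step 1: Compute the condition number.
kappa = L/mu = 5/1 = 5.0
Step 2: Compute the convergence rate.
r = 1 - 2/(kappa + 1) = 1 - 2*mu/(L + mu) = (L - mu)/(L + mu) = 4/6 = 0.6667


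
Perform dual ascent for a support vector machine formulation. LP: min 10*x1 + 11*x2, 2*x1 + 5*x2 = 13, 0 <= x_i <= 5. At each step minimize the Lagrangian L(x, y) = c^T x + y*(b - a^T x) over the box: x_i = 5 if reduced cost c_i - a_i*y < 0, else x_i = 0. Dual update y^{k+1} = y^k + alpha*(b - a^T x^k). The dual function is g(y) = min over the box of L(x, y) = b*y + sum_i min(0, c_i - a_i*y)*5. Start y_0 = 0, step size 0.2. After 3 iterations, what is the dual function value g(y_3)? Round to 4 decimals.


Dual ascent for LP: min 10*x1 + 11*x2, 2*x1 + 5*x2 = 13, 0 <= x_i <= 5
Step 1: y^k = 0.0, reduced costs: (10.0, 11.0)
  x^k = (0.0, 0.0), subgradient = b - a^T x = 13.0
  y^{k+1} = 0.0 + 0.2*13.0 = 2.6
Step 2: y^k = 2.6, reduced costs: (4.8, -2.0)
  x^k = (0.0, 5.0), subgradient = b - a^T x = -12.0
  y^{k+1} = 2.6 + 0.2*-12.0 = 0.2
Step 3: y^k = 0.2, reduced costs: (9.6, 10.0)
  x^k = (0.0, 0.0), subgradient = b - a^T x = 13.0
  y^{k+1} = 0.2 + 0.2*13.0 = 2.8
Dual objective at y_3 = 2.8: reduced costs (4.4, -3.0), box minimizer x = (0.0, 5.0)
g(y_3) = b*y + (c1 - a1*y)*x1 + (c2 - a2*y)*x2 = 13*2.8 + 4.4*0.0 + (-3.0)*5.0 = 36.4 + 0.0 - 15.0 = 21.4


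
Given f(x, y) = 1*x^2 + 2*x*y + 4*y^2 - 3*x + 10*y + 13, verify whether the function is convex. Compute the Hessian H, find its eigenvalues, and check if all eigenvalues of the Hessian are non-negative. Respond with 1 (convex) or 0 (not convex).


The Hessian of f(x,y) = 1*x^2 + 2*x*y + 4*y^2 - 3*x + 10*y + 13 is:
H = [[2, 2], [2, 8]]
Trace = 2 + 8 = 10
Determinant = 2*8 - (2)^2 = 12
Discriminant = (10)^2 - 4*12 = 52.0
Eigenvalues: lambda_1 = 1.3944, lambda_2 = 8.6056
The function is convex.

1


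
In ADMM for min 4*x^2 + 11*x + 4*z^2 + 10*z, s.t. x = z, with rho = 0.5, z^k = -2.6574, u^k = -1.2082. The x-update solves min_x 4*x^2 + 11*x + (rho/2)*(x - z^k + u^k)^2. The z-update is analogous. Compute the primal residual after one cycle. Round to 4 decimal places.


ADMM iteration with rho = 0.5, z^k = -2.6574, u^k = -1.2082
Step 1: x-update.
Minimize 4*x^2 + 11*x + (0.5/2)*(x + 2.6574 - 1.2082)^2
FOC: (2*4 + 0.5)*x = -11 + 0.5*(-2.6574 + 1.2082)
x^{k+1} = -1.3794
Step 2: z-update.
Minimize 4*z^2 + 10*z + (0.5/2)*(-1.3794 - z - 1.2082)^2
FOC: (2*4 + 0.5)*z = -10 + 0.5*(-1.3794 - 1.2082)
z^{k+1} = -1.3287
Step 3: u-update.
u^{k+1} = -1.2082 - 1.3794 + 1.3287 = -1.2589
Step 4: Primal residual = |-1.3794 + 1.3287| = 0.0507


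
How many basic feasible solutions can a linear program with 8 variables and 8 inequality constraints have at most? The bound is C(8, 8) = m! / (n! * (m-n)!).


Each vertex corresponds to some choice of n active constraints out of m, so the number of vertices is at most C(m, n) = m! / (n!(m-n)!).
m = 8, n = 8
Numerator: 8 * 7 * 6 * 5 * 4 * 3 * 2 * 1
Denominator: 8! = 40320
C(8, 8) = 1


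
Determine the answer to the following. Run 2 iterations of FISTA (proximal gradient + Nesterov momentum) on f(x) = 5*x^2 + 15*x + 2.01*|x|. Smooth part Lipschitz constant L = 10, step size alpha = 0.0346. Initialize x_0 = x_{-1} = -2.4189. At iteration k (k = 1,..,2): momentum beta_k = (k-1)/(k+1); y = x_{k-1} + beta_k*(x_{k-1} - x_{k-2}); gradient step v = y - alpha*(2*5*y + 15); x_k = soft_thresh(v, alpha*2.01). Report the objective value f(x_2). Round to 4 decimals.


FISTA on f(x) = 5*x^2 + 15*x + 2.01*|x|
L = 10, alpha = 0.0346
Iteration 1: beta = 0.0, y = -2.4189 + 0.0*(-2.4189 + 2.4189) = -2.4189
  grad(y) = -9.189, v = y - alpha*grad = -2.101
  prox(v) = soft_thresh(-2.101, 0.0695) = -2.0314
Iteration 2: beta = 0.3333, y = -2.0314 + 0.3333*(-2.0314 + 2.4189) = -1.9023
  grad(y) = -4.0225, v = y - alpha*grad = -1.7631
  prox(v) = soft_thresh(-1.7631, 0.0695) = -1.6935
f(x_2) = 5*(-1.6935)^2 + 15*(-1.6935) + 2.01*|-1.6935| = -7.6587


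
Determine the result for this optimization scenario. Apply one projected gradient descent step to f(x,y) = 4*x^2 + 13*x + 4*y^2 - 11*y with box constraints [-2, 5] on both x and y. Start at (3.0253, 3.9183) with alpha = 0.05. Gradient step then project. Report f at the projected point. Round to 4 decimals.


Step 1: Compute gradient at (3.0253, 3.9183).
grad_x = 2*4*3.0253 + 13 = 37.2024
grad_y = 2*4*3.9183 - 11 = 20.3464
Step 2: Gradient step.
x_raw = 3.0253 - 0.05*37.2024 = 1.1652
y_raw = 3.9183 - 0.05*20.3464 = 2.901
Step 3: Project onto [-2, 5].
x_proj = clip(1.1652) = 1.1652
y_proj = clip(2.901) = 2.901
Step 4: Evaluate f.
f(1.1652, 2.901) = 22.3299


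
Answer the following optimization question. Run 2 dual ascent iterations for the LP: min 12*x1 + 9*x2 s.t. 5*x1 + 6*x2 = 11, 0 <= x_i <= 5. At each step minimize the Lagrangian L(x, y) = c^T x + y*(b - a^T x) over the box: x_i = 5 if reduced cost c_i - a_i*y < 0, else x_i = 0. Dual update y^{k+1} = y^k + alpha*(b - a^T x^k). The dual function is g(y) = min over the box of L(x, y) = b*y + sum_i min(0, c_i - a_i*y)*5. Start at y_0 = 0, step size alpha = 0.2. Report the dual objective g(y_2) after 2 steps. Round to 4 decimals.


Dual ascent for LP: min 12*x1 + 9*x2, 5*x1 + 6*x2 = 11, 0 <= x_i <= 5
Step 1: y^k = 0.0, reduced costs: (12.0, 9.0)
  x^k = (0.0, 0.0), subgradient = b - a^T x = 11.0
  y^{k+1} = 0.0 + 0.2*11.0 = 2.2
Step 2: y^k = 2.2, reduced costs: (1.0, -4.2)
  x^k = (0.0, 5.0), subgradient = b - a^T x = -19.0
  y^{k+1} = 2.2 + 0.2*-19.0 = -1.6
Dual objective at y_2 = -1.6: reduced costs (20.0, 18.6), box minimizer x = (0.0, 0.0)
g(y_2) = b*y + (c1 - a1*y)*x1 + (c2 - a2*y)*x2 = 11*(-1.6) + 20.0*0.0 + 18.6*0.0 = -17.6 + 0.0 + 0.0 = -17.6


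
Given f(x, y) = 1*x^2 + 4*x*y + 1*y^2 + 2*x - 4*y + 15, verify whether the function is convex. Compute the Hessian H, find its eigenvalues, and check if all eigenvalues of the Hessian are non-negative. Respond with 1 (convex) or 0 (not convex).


The Hessian of f(x,y) = 1*x^2 + 4*x*y + 1*y^2 + 2*x - 4*y + 15 is:
H = [[2, 4], [4, 2]]
Trace = 2 + 2 = 4
Determinant = 2*2 - (4)^2 = -12
Discriminant = (4)^2 - 4*-12 = 64.0
Eigenvalues: lambda_1 = -2.0, lambda_2 = 6.0
The function is not convex.

0


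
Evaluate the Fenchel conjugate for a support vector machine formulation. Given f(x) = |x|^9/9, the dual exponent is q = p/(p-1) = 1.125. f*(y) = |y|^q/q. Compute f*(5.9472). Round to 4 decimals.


The conjugate exponent q satisfies 1/p + 1/q = 1.
p = 9, so q = 9/(9 - 1) = 1.125
|y|^q = 5.9472^1.125 = 7.4319
f*(5.9472) = 7.4319 / 1.125 = 6.6062


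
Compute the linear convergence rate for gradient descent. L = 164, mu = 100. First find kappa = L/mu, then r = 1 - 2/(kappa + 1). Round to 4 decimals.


Step 1: Compute the condition number.
kappa = L/mu = 164/100 = 1.64
Step 2: Compute the convergence rate.
r = 1 - 2/(kappa + 1) = 1 - 2*mu/(L + mu) = (L - mu)/(L + mu) = 64/264 = 0.2424


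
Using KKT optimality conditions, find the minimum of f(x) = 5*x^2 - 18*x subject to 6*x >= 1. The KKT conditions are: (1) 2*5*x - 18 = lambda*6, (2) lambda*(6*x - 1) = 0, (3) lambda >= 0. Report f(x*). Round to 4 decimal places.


Step 1: Try lambda = 0 (constraint inactive).
Stationarity: 2*5*x - 18 = 0
x* = 18/(2*5) = 1.8
Check constraint: 6*1.8 = 10.8 >= 1 -- satisfied.
Step 2: Compute optimal value.
f(x*) = 5*1.8^2 - 18*1.8 = -16.2


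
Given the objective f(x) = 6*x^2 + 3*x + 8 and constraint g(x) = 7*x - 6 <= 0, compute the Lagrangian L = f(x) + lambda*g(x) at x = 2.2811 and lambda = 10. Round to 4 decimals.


Step 1: Evaluate f(x).
f(2.2811) = 6*2.2811^2 + 3*2.2811 + 8 = 46.0638
Step 2: Evaluate g(x).
g(2.2811) = 7*2.2811 - 6 = 9.9677
Step 3: Compute Lagrangian.
L = 46.0638 + 10*9.9677 = 145.7408


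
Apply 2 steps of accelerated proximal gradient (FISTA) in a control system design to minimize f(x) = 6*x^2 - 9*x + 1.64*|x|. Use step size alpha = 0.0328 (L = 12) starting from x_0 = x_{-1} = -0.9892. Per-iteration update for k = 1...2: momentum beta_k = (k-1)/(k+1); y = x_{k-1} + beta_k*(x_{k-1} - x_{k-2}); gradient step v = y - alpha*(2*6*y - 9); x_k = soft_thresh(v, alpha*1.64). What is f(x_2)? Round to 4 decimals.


FISTA on f(x) = 6*x^2 - 9*x + 1.64*|x|
L = 12, alpha = 0.0328
Iteration 1: beta = 0.0, y = -0.9892 + 0.0*(-0.9892 + 0.9892) = -0.9892
  grad(y) = -20.8704, v = y - alpha*grad = -0.3047
  prox(v) = soft_thresh(-0.3047, 0.0538) = -0.2509
Iteration 2: beta = 0.3333, y = -0.2509 + 0.3333*(-0.2509 + 0.9892) = -0.0047
  grad(y) = -9.0569, v = y - alpha*grad = 0.2923
  prox(v) = soft_thresh(0.2923, 0.0538) = 0.2385
f(x_2) = 6*0.2385^2 - 9*0.2385 + 1.64*|0.2385| = -1.4142


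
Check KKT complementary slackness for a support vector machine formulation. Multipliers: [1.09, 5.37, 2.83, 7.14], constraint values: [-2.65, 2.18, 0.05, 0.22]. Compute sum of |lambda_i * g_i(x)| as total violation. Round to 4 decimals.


KKT complementary slackness check:
lambda_1 * g_1 = 1.09 * -2.65 = -2.8885
lambda_2 * g_2 = 5.37 * 2.18 = 11.7066
lambda_3 * g_3 = 2.83 * 0.05 = 0.1415
lambda_4 * g_4 = 7.14 * 0.22 = 1.5708
Total violation = 2.8885 + 11.7066 + 0.1415 + 1.5708 = 16.3074


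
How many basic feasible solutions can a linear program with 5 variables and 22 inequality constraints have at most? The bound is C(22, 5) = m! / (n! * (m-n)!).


Each vertex corresponds to some choice of n active constraints out of m, so the number of vertices is at most C(m, n) = m! / (n!(m-n)!).
m = 22, n = 5
Numerator: 22 * 21 * 20 * 19 * 18
Denominator: 5! = 120
C(22, 5) = 26334


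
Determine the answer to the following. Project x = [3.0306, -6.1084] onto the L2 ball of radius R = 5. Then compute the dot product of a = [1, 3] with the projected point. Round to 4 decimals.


Step 1: Compute ||x|| (intermediates to 6 decimals).
||x|| = sqrt(3.0306^2 + (-6.1084)^2) = 6.818877
Step 2: Project.
Since ||x|| > R, scale = R/||x|| = 5/6.818877 = 0.733259, proj(x) = scale * x
proj(x) = [2.222215, -4.479039]
Step 3: Dot product.
a^T * proj(x) = 1*2.222215 + 3*(-4.479039) = -11.2149


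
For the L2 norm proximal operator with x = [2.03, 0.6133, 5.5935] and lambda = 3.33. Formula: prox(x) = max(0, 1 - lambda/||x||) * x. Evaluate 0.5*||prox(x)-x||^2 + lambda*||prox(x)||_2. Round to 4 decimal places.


Step 1: Compute ||x||.
||x|| = 5.982
Step 2: Compute scaling factor.
scale = max(0, 1 - 3.33/5.982) = 0.4433
Step 3: prox(x) = [0.9, 0.2719, 2.4798]
||prox(x)|| = 2.652
Step 4: Proximal objective.
0.5*||prox-x||^2 = 5.5445
lambda*||prox|| = 8.8312
Total = 14.3756


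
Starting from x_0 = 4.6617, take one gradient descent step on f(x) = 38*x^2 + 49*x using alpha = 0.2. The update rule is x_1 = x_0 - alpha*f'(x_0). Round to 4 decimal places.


We compute the gradient at x_0 and apply the update.
f'(x) = 76*x + 49
f'(4.6617) = 76*4.6617 + 49 = 403.2892
x_1 = 4.6617 - 0.2*403.2892 = -75.9961


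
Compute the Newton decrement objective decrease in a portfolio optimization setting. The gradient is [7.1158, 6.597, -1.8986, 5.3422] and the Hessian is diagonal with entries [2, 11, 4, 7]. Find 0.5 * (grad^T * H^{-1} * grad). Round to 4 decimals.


Step 1: H is diagonal, so H^(-1) * g = [3.5579, 0.5997, -0.4747, 0.7632].
Step 2: g^T H^(-1) g = sum_i g_i^2 / H_ii
  = (7.1158)^2/2 + (6.597)^2/11 + (-1.8986)^2/4 + (5.3422)^2/7
  = 25.3173 + 3.9564 + 0.9012 + 4.077 = 34.2519
Step 3: Objective decrease = 0.5 * g^T H^(-1) g = 17.1259
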